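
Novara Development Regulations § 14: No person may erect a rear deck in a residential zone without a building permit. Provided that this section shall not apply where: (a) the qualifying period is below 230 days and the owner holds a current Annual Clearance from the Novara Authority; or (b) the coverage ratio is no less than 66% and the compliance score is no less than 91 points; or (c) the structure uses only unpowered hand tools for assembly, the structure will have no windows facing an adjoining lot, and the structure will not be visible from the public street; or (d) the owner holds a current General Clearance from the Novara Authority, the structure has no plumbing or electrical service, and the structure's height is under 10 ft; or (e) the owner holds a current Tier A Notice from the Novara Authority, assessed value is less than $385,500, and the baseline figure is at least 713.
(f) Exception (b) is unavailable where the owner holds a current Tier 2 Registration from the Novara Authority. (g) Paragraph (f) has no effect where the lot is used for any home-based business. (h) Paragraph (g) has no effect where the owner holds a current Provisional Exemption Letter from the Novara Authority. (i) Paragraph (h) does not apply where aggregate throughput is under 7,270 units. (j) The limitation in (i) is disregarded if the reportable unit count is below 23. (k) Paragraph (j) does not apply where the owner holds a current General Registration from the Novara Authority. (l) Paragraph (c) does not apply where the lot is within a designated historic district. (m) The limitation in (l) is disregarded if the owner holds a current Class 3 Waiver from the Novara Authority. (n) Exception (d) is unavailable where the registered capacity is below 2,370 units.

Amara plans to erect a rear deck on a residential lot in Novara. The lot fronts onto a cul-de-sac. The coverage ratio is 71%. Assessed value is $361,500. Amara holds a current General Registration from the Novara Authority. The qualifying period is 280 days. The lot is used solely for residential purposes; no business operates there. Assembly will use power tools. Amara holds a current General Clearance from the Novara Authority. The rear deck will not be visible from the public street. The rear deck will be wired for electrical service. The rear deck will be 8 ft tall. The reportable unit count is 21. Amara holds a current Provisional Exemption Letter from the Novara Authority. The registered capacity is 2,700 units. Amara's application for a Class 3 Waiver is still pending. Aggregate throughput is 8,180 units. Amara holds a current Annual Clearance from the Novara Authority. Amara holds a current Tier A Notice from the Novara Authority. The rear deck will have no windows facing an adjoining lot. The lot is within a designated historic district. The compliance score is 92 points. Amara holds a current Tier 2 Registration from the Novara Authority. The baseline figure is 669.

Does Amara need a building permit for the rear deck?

Exception (a) requires that the qualifying period is below 230 days; but the qualifying period is 280 days, not below 230 days, so (a) is unavailable.
Exception (b)'s conditions are all satisfied: the coverage ratio is 71%, meeting the 66% threshold; the compliance score is 92 points, meeting the 91 points threshold. However, paragraphs (f)–(k) must be considered: (f) operates against (b): a current Tier 2 Registration is held. (g) does not operate here (the lot is solely residential), so (f) stands. Exception (b) does not apply.
Exception (c) requires that the structure uses only unpowered hand tools for assembly; but assembly uses power tools, so (c) is unavailable.
Exception (d) requires that the structure has no plumbing or electrical service; but electrical service is planned, so (d) is unavailable.
Exception (e) does not apply: the baseline figure is 669, short of 713.
None of the exceptions is available; § 14 applies in full.

Yes — Amara must obtain a building permit.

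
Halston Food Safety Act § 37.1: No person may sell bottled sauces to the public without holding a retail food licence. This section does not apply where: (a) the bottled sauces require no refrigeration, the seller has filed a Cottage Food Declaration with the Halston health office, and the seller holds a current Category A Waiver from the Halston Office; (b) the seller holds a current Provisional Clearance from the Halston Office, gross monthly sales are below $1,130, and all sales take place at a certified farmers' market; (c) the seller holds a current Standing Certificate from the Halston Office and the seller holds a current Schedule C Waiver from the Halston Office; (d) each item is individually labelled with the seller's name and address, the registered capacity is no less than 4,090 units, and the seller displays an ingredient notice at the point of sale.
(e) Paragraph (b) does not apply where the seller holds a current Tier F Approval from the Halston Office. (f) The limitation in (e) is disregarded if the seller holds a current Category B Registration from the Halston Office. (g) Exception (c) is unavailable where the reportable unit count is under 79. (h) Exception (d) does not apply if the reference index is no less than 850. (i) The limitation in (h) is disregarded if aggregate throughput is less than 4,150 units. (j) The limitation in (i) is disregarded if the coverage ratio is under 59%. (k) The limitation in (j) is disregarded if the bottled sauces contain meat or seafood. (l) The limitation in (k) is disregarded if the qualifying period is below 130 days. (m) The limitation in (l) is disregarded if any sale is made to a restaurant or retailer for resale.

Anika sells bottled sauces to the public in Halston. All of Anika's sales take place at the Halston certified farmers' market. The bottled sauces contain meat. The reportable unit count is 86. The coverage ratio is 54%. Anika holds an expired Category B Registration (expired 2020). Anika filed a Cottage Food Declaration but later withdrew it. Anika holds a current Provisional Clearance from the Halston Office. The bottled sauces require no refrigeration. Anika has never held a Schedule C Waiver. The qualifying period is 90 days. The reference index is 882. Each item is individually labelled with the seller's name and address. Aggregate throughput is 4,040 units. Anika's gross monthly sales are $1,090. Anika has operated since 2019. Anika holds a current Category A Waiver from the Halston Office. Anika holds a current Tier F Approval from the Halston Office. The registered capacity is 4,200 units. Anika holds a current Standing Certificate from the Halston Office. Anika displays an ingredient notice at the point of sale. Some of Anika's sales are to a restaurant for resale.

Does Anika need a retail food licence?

Exception (a) fails — the Cottage Food Declaration was withdrawn.
Exception (b): a current Provisional Clearance is held; gross monthly sales are $1,090, below the $1,130 limit; all sales are at a certified farmers' market — every condition holds. Turning to paragraphs (e)–(f): (e) operates against (b): a current Tier F Approval is held. (f) is inapplicable (the Category B Registration is not current), so (e) stands. (b) is therefore removed.
Exception (c) requires that the seller holds a current Schedule C Waiver from the Halston Office; but there is no Schedule C Waiver in force, so (c) is unavailable.
Exception (d)'s conditions are all satisfied: items are individually labelled; the registered capacity is 4,200 units, meeting the 4,090 units threshold; an ingredient notice is displayed. Applying paragraphs (h)–(m): (h) operates (the reference index is 882, meeting the 850 threshold), but is overridden by (i): (i) is engaged — aggregate throughput is 4,040 units, less than the 4,150 units limit. (j) applies (the coverage ratio is 54%, under the 59% limit), but is overridden by (k): (k) operates — the bottled sauces contain meat. (l) operates (the qualifying period is 90 days, below the 130 days limit), but yields to (m): (m) operates against (l): some sales are to a restaurant for resale. Exception (d) stands.

No — exception (d) applies; Anika is not required to hold a retail food licence.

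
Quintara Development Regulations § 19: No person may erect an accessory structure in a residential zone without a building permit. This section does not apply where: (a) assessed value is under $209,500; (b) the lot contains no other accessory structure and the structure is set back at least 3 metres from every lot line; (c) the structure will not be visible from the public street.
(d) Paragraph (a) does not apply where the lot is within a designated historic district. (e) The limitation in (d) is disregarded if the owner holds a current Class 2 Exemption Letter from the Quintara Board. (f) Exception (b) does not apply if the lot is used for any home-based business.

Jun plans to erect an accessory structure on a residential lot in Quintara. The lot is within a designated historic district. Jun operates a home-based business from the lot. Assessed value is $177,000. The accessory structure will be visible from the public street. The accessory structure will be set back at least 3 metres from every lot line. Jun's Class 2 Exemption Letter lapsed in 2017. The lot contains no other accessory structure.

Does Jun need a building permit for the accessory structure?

Yes — Jun must obtain a building permit.

Exception (a) is satisfied on its face — assessed value is $177,000, under the $209,500 limit. But applying paragraphs (d)–(e): (d) is engaged — the lot is in a historic district. (e) does not operate here (the Class 2 Exemption Letter is not current), so (d) stands. So (a) is unavailable.
Exception (b): the lot has no other accessory structure; the setback is at least 3 m on every side — every condition holds. But: (f) is engaged — a home-based business operates on the lot. Exception (b) does not apply.
Exception (c) fails — the structure will be visible from the street.
No exception displaces § 19.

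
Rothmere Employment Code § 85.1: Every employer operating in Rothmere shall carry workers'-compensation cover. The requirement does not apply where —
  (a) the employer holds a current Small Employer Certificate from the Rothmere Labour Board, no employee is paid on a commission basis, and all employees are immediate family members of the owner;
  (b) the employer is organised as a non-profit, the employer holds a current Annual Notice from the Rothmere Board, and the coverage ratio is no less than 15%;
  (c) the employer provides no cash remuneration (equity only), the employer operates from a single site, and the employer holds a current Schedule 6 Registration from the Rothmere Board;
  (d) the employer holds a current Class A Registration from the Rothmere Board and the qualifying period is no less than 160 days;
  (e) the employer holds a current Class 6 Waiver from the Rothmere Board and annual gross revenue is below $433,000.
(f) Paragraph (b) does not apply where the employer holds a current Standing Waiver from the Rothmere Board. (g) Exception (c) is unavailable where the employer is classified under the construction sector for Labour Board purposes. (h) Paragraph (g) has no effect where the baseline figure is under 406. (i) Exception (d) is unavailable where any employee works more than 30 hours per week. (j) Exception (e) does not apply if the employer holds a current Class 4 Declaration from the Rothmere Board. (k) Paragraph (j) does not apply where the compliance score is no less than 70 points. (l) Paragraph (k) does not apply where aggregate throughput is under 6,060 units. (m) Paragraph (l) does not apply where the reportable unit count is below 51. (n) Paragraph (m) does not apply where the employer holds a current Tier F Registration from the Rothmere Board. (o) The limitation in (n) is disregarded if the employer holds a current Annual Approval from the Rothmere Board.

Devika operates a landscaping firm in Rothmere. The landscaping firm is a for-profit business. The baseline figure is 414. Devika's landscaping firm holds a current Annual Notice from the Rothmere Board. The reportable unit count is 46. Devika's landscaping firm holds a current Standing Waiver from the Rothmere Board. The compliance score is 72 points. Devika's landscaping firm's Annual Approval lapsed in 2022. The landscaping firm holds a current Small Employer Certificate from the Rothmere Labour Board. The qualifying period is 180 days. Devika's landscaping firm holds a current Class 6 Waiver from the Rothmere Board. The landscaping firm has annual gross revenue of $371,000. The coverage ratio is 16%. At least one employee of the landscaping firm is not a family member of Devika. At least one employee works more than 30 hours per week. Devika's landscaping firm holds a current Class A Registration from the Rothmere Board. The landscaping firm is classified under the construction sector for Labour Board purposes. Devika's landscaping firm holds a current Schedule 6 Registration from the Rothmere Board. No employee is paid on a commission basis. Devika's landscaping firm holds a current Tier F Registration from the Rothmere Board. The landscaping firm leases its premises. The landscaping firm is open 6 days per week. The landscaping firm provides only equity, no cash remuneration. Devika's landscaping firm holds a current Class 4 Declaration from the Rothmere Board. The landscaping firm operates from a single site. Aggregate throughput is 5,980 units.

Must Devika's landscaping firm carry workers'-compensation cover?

Yes — Devika's landscaping firm must carry workers'-compensation cover.

Exception (a) does not apply: at least one employee is not a family member.
Exception (b) requires that the employer is organised as a non-profit; but the employer is for-profit, so (b) is unavailable.
All of (c)'s requirements are met (remuneration is equity-only; the employer operates from a single site; a current Schedule 6 Registration is held). But: (g) is triggered — the landscaping firm is classified under the construction sector. (h) does not operate here (the baseline figure is 414, not under 406), so (g) stands. (c) is therefore removed.
Exception (d) is satisfied on its face — a current Class A Registration is held; the qualifying period is 180 days, meeting the 160 days threshold. Turning to paragraph (i): (i) operates against (d): at least one employee exceeds 30 hours/week. So (d) is unavailable.
All of (e)'s requirements are met (a current Class 6 Waiver is held; annual gross revenue is $371,000, below the $433,000 limit). However, paragraphs (j)–(o) must be considered: (j) operates against (e): a current Class 4 Declaration is held. (k) is engaged (the compliance score is 72 points, meeting the 70 points threshold), but is displaced by (l): (l) operates against (k): aggregate throughput is 5,980 units, under the 6,060 units limit. (m) is triggered (the reportable unit count is 46, below the 51 limit), but is overridden by (n): (n) operates against (m): a current Tier F Registration is held. (o), which would lift (n), is not triggered — there is no Annual Approval in force. (e) is therefore removed.
No exception displaces § 85.1.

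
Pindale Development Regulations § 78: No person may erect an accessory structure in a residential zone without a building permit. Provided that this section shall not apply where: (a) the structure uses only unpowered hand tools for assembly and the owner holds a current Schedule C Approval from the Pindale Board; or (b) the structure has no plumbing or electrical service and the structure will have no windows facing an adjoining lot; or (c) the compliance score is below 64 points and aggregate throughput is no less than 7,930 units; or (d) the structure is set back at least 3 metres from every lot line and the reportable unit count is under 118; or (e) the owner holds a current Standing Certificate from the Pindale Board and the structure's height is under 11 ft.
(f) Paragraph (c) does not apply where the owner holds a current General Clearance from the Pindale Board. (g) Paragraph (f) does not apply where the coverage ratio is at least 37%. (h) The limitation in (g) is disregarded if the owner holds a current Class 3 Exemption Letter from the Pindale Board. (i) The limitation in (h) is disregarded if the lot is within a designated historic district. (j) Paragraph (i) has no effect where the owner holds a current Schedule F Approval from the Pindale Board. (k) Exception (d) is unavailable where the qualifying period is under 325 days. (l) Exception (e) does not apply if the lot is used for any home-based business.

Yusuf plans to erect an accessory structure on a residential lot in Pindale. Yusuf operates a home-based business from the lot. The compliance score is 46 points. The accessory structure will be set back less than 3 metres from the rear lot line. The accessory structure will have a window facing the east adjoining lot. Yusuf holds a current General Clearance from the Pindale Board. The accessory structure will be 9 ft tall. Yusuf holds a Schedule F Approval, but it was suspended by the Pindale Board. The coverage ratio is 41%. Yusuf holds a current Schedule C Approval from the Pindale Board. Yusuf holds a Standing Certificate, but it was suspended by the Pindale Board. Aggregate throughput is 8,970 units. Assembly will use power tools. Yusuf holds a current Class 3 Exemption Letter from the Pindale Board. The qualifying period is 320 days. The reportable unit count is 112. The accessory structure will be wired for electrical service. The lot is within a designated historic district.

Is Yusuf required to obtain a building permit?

Exception (a) fails — assembly uses power tools.
Exception (b) fails — electrical service is planned.
Exception (c): the compliance score is 46 points, below the 64 points limit; aggregate throughput is 8,970 units, meeting the 7,930 units threshold — every condition holds. As to paragraphs (f)–(j): (f) would limit (c) — a current General Clearance is held — but (g) sets (f) aside: (g) is triggered — the coverage ratio is 41%, meeting the 37% threshold. (h) operates (a current Class 3 Exemption Letter is held), but yields to (i): (i) operates — the lot is in a historic district. (j) does not operate here (no current Schedule F Approval is held), so (i) stands. Exception (c) stands.
Exception (d) fails — the rear setback is under 3 m.
Exception (e) fails — there is no Standing Certificate in force.

No — exception (c) applies; Yusuf does not need a building permit.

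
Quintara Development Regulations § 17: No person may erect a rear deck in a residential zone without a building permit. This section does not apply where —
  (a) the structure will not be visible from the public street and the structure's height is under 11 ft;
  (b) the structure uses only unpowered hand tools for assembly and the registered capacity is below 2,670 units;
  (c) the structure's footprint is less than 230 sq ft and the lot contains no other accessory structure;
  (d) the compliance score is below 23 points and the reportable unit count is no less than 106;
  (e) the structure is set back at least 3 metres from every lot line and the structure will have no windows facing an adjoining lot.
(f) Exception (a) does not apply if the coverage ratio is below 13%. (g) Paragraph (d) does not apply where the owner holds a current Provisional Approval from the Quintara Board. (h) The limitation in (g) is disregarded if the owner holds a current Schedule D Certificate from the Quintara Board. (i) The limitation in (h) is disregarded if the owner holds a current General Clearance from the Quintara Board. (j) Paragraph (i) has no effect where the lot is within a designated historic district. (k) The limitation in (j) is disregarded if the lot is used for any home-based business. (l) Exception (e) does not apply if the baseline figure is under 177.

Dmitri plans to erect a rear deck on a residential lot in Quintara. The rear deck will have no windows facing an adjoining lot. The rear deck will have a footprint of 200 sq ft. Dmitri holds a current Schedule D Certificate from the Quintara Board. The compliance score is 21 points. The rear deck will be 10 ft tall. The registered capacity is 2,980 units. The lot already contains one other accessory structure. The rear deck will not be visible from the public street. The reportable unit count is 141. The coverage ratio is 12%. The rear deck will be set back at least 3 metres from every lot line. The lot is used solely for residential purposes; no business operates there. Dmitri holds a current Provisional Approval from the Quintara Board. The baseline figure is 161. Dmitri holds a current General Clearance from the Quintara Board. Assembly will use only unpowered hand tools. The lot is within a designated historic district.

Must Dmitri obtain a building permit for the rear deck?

All of (a)'s requirements are met (the structure will not be visible from the street; the structure's height is 10 ft, under the 11 ft limit). But: (f) operates against (a): the coverage ratio is 12%, below the 13% limit. (a) is therefore removed.
Exception (b) does not apply: the registered capacity is 2,980 units, not below 2,670 units.
Exception (c) fails — the lot already has another accessory structure.
Exception (d) is satisfied on its face — the compliance score is 21 points, below the 23 points limit; the reportable unit count is 141, meeting the 106 threshold. As to paragraphs (g)–(k): (g) would limit (d) — a current Provisional Approval is held — but (h) sets (g) aside: (h) operates against (g): a current Schedule D Certificate is held. (i) would limit (h) — a current General Clearance is held — but (j) sets (i) aside: (j) is engaged — the lot is in a historic district. (k) does not operate here (the lot is solely residential), so (j) stands. So (d) applies.
Exception (e): the setback is at least 3 m on every side; no windows face an adjoining lot — every condition holds. Turning to paragraph (l): (l) operates — the baseline figure is 161, under the 177 limit. Exception (e) does not apply.

No — exception (d) applies; Dmitri does not need a building permit.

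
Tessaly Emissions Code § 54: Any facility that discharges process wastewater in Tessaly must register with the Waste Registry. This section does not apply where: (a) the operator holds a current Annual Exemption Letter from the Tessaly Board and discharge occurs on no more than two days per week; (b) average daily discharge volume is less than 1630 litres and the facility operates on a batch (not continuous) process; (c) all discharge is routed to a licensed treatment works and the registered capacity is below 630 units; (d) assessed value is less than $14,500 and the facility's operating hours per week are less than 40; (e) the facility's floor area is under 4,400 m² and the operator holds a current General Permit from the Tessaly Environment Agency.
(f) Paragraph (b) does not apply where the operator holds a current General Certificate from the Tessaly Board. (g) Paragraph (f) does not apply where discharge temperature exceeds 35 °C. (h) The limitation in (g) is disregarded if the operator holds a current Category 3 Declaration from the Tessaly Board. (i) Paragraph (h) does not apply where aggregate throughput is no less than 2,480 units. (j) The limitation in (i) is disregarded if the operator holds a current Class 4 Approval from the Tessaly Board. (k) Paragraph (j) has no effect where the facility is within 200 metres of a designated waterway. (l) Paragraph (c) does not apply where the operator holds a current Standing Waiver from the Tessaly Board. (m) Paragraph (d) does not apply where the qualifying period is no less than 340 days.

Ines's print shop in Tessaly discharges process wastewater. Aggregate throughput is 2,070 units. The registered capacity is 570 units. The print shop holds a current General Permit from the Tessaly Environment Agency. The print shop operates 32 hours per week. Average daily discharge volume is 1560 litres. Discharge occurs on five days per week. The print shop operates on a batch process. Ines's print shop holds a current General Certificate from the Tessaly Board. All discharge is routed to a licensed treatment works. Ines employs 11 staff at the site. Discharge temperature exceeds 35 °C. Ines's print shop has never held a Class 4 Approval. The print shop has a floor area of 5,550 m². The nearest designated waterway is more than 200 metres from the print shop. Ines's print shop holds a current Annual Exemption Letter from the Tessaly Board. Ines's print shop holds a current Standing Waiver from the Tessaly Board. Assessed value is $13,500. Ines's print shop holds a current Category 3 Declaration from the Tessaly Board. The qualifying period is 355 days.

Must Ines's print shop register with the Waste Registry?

Exception (a) requires that discharge occurs on no more than two days per week; but discharge occurs on five days per week, so (a) is unavailable.
All of (b)'s requirements are met (average daily discharge volume is 1560 litres, less than the 1630 litres limit; the facility operates on a batch process). Turning to paragraphs (f)–(k): (f) operates against (b): a current General Certificate is held. (g) operates (discharge temperature exceeds 35 °C), but is displaced by (h): (h) is engaged — a current Category 3 Declaration is held. (i) is inapplicable (aggregate throughput is 2,070 units, short of 2,480 units), so (h) stands. So (b) is unavailable.
Exception (c): discharge is routed to a licensed treatment works; the registered capacity is 570 units, below the 630 units limit — every condition holds. But: (l) operates against (c): a current Standing Waiver is held. So (c) is unavailable.
Exception (d) is satisfied on its face — assessed value is $13,500, less than the $14,500 limit; the facility's operating hours per week are 32, less than the 40 limit. However, paragraph (m) must be considered: (m) operates against (d): the qualifying period is 355 days, meeting the 340 days threshold. So (d) is unavailable.
Exception (e) requires that the facility's floor area is under 4,400 m²; but the facility's floor area is 5,550 m², not under 4,400 m², so (e) is unavailable.
No exception is made out. Ines's print shop falls within the general rule.

Yes — Ines's print shop must register with the Waste Registry.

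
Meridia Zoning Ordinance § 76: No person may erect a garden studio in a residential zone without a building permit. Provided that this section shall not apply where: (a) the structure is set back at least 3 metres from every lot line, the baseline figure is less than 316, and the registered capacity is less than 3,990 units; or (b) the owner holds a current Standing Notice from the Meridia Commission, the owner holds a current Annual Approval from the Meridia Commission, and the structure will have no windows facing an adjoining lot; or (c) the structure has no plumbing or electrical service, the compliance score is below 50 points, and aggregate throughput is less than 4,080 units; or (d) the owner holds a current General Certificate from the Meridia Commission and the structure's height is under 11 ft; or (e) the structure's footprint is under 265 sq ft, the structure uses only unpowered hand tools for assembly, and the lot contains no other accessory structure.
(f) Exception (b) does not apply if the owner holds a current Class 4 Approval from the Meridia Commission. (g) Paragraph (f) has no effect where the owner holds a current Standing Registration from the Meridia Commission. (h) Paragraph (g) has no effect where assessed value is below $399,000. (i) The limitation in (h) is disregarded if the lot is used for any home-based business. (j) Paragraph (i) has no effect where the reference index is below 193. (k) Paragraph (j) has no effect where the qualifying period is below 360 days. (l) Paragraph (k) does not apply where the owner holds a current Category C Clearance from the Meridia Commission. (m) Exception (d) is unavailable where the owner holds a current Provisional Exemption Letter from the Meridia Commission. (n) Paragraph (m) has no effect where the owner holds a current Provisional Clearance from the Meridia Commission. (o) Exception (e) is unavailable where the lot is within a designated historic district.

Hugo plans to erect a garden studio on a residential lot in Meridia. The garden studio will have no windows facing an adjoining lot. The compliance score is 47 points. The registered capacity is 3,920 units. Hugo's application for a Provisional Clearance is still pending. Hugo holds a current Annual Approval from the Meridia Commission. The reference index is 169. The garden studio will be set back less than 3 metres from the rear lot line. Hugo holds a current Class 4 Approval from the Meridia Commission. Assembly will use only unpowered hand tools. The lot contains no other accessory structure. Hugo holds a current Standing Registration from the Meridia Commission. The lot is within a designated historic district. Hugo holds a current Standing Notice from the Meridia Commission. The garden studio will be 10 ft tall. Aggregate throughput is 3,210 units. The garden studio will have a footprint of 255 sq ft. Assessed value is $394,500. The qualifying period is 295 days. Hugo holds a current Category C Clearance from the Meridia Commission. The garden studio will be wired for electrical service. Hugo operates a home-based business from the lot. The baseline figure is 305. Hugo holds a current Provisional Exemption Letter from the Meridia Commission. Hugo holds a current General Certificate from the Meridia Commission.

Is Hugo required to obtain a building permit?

Exception (a) does not apply: the rear setback is under 3 m.
Exception (b) is satisfied on its face — a current Standing Notice is held; a current Annual Approval is held; no windows face an adjoining lot. But: (f) is triggered — a current Class 4 Approval is held. (g) operates (a current Standing Registration is held), but is overridden by (h): (h) applies — assessed value is $394,500, below the $399,000 limit. (i) operates (a home-based business operates on the lot), but yields to (j): (j) operates against (i): the reference index is 169, below the 193 limit. (k) would limit (j) — the qualifying period is 295 days, below the 360 days limit — but (l) sets (k) aside: (l) operates against (k): a current Category C Clearance is held. So (b) is unavailable.
Exception (c) does not apply: electrical service is planned.
Exception (d) is satisfied on its face — a current General Certificate is held; the structure's height is 10 ft, under the 11 ft limit. However, paragraphs (m)–(n) must be considered: (m) operates against (d): a current Provisional Exemption Letter is held. (n) does not operate here (no current Provisional Clearance is held), so (m) stands. So (d) is unavailable.
Exception (e) is satisfied on its face — the structure's footprint is 255 sq ft, under the 265 sq ft limit; assembly uses only hand tools; the lot has no other accessory structure. However, paragraph (o) must be considered: (o) operates against (e): the lot is in a historic district. Exception (e) does not apply.
No exception displaces § 76.

Yes — Hugo must obtain a building permit.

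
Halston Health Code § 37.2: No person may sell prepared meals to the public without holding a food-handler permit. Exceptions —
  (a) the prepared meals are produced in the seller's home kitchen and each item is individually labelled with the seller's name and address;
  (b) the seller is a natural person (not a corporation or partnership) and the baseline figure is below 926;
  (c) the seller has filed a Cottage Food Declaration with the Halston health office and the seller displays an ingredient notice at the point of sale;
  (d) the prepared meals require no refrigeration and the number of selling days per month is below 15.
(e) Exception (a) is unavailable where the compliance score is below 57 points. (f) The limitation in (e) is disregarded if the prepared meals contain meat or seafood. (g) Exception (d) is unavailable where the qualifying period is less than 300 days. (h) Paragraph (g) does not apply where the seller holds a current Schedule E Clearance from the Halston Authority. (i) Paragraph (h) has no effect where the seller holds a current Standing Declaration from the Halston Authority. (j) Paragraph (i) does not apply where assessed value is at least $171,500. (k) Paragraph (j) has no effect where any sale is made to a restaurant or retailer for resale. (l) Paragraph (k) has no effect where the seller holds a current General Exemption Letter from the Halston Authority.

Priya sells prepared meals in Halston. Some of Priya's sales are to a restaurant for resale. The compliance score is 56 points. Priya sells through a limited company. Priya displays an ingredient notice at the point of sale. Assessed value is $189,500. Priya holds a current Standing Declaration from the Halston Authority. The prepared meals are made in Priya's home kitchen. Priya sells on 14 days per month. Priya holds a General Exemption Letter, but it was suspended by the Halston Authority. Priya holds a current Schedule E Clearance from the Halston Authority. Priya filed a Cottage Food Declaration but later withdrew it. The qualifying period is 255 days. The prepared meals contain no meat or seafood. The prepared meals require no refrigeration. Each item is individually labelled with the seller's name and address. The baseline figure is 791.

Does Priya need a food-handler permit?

Yes — Priya must hold a food-handler permit.

Exception (a) is satisfied on its face — the prepared meals are home-kitchen produced; items are individually labelled. But: (e) operates against (a): the compliance score is 56 points, below the 57 points limit. (f) does not operate here (the prepared meals contain no meat or seafood), so (e) stands. So (a) is unavailable.
Exception (b) requires that the seller is a natural person (not a corporation or partnership); but the seller operates through a limited company, so (b) is unavailable.
Exception (c) does not apply: the Cottage Food Declaration was withdrawn.
Exception (d)'s conditions are all satisfied: the prepared meals are shelf-stable; the number of selling days per month is 14, below the 15 limit. But: (g) operates against (d): the qualifying period is 255 days, less than the 300 days limit. (h) would limit (g) — a current Schedule E Clearance is held — but (i) sets (h) aside: (i) operates against (h): a current Standing Declaration is held. (j) would limit (i) — assessed value is $189,500, meeting the $171,500 threshold — but (k) sets (j) aside: (k) operates against (j): some sales are to a restaurant for resale. (l) does not operate here (there is no General Exemption Letter in force), so (k) stands. (d) is therefore removed.
No exception applies. The general rule governs.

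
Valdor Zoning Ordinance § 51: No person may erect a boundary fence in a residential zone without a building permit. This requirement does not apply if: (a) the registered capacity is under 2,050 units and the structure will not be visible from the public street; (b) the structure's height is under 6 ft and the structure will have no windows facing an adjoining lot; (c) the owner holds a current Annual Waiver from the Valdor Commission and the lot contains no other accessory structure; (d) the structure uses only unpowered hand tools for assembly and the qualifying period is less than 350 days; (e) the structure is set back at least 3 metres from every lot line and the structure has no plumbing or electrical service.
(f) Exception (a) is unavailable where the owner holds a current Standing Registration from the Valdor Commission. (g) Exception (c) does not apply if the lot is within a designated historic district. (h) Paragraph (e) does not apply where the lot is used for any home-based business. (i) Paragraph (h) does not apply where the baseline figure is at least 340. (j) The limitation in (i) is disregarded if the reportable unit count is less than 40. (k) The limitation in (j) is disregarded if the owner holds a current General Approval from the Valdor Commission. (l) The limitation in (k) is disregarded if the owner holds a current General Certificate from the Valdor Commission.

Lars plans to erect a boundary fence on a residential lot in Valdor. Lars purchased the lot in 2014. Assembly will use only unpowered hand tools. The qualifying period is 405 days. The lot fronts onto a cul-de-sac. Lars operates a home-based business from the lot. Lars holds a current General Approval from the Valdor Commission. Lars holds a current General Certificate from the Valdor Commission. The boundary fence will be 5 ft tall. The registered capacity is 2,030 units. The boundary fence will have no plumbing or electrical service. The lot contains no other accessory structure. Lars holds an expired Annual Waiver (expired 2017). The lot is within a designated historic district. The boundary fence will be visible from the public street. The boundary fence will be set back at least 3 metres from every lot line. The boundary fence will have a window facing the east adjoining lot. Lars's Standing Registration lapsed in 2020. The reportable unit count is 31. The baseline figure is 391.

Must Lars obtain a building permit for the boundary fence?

Exception (a) fails — the structure will be visible from the street.
Exception (b) fails — a window faces an adjoining lot.
Exception (c) fails — the Annual Waiver is not current.
Exception (d) fails — the qualifying period is 405 days, not less than 350 days.
Exception (e) is satisfied on its face — the setback is at least 3 m on every side; there is no plumbing or electrical service. But: (h) operates against (e): a home-based business operates on the lot. (i) is engaged (the baseline figure is 391, meeting the 340 threshold), but is set aside by (j): (j) operates against (i): the reportable unit count is 31, less than the 40 limit. (k) would limit (j) — a current General Approval is held — but (l) sets (k) aside: (l) operates against (k): a current General Certificate is held. (e) is therefore removed.
Every exception is unavailable, so the rule governs.

Yes — Lars must obtain a building permit.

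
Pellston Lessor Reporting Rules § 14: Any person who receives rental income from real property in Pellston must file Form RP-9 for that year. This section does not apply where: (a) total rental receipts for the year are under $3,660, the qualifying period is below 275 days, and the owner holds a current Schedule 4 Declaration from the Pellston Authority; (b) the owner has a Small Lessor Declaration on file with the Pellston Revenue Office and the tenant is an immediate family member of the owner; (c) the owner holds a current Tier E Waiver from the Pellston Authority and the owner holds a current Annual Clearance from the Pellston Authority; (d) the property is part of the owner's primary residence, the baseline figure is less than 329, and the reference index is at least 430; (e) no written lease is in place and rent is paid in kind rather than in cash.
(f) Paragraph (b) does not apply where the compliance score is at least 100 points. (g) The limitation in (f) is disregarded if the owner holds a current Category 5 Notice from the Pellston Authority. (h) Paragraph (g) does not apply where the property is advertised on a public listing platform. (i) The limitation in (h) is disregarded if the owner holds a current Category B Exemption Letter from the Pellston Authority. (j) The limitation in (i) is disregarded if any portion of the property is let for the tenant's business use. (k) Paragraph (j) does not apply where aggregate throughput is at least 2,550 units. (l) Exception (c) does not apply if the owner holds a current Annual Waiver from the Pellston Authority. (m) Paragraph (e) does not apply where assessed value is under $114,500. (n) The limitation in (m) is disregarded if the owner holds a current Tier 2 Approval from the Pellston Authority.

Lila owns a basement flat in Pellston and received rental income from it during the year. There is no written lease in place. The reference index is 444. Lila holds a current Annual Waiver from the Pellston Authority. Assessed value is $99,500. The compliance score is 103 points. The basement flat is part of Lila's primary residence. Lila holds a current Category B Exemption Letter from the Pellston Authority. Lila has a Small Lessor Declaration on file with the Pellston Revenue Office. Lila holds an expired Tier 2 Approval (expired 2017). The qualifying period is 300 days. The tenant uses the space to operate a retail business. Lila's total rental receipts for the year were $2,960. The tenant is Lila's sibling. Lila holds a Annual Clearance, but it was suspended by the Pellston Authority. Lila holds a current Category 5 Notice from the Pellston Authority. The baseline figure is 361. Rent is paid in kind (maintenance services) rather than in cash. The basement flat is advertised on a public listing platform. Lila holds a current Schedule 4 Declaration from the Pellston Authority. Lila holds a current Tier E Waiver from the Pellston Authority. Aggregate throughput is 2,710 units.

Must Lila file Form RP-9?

Exception (a) does not apply: the qualifying period is 300 days, not below 275 days.
Exception (b)'s conditions are all satisfied: a Small Lessor Declaration is on file; the tenant is an immediate family member. Considering the limiting provisions: (f) would limit (b) — the compliance score is 103 points, meeting the 100 points threshold — but (g) sets (f) aside: (g) operates against (f): a current Category 5 Notice is held. (h) would limit (g) — the property is publicly advertised — but (i) sets (h) aside: (i) operates against (h): a current Category B Exemption Letter is held. (j) is triggered (the space is let for business use), but yields to (k): (k) is engaged — aggregate throughput is 2,710 units, meeting the 2,550 units threshold. (b) remains available.
Exception (c) requires that the owner holds a current Annual Clearance from the Pellston Authority; but there is no Annual Clearance in force, so (c) is unavailable.
Exception (d) fails — the baseline figure is 361, not less than 329.
All of (e)'s requirements are met (there is no written lease; rent is paid in kind). However, paragraphs (m)–(n) must be considered: (m) operates against (e): assessed value is $99,500, under the $114,500 limit. (n), which would lift (m), does not operate here — there is no Tier 2 Approval in force. (e) is therefore removed.

No — exception (b) applies; Lila is not required to file Form RP-9.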